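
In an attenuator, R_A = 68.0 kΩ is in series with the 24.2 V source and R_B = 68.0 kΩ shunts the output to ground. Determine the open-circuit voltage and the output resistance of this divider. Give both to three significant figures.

V_th is the open-circuit tap voltage: 24.2 × 68.0/(68.0 + 68.0) = 12.1 V.
With the supply zeroed, R_A and R_B appear in parallel from the tap: R_th = R_A‖R_B = (68.0 × 68.0)/136.0 = 34.0 kΩ.

V_th = 12.1 V, R_th = 34.0 kΩ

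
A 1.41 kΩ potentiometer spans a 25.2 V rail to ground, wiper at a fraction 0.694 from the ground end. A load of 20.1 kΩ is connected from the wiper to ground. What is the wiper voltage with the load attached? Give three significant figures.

V ≈ 17.2 V

The wiper splits the pot into (1−α)R = 431.5 Ω above and αR = 978.5 Ω below.
Lower section ‖ load = 933.1 Ω.
V_wiper = 25.2 × 933.1/(431.5 + 933.1) = 17.2 V.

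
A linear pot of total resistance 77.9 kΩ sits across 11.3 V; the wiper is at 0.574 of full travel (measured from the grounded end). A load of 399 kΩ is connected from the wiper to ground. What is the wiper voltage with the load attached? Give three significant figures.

V ≈ 6.19 V

The wiper splits the pot into (1−α)R = 33.19 kΩ above and αR = 44.71 kΩ below.
Lower section ‖ load = 40.21 kΩ.
V_wiper = 11.3 × 40.21/(33.19 + 40.21) = 6.19 V.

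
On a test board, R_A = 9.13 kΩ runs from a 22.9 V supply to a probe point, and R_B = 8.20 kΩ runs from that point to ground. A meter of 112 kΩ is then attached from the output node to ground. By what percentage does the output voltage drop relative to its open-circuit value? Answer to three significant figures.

3.71 %

The divider's output (Thévenin) resistance is R_A‖R_B = 4.320 kΩ.
Fractional drop under load = R_th/(R_th + R_L) = 4.320 / (4.320 + 112) = 0.03714.
So the output falls by 3.71 %.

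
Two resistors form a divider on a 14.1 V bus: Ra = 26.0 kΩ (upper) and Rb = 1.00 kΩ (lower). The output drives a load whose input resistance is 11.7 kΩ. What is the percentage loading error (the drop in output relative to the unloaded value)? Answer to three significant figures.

7.60 %

The divider's output (Thévenin) resistance is Ra‖Rb = 0.9630 kΩ.
Fractional drop under load = R_th/(R_th + R_L) = 0.9630 / (0.9630 + 11.7) = 0.07605.
So the output falls by 7.60 %.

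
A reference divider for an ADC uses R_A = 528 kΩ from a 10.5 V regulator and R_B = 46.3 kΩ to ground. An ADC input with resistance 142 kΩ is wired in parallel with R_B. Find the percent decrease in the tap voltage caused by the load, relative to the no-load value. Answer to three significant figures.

23.1 %

The divider's output (Thévenin) resistance is R_A‖R_B = 42.57 kΩ.
Fractional drop under load = R_th/(R_th + R_L) = 42.57 / (42.57 + 142) = 0.2306.
So the output falls by 23.1 %.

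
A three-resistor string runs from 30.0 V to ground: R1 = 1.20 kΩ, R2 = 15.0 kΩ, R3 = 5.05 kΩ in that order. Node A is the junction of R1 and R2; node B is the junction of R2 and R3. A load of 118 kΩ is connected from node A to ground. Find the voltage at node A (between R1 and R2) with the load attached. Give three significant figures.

Below node A the series string R2+R3 = 20.05 kΩ sits in parallel with the 118 kΩ load: 17.14 kΩ.
V_A = 30.0 × 17.14/(1.20 + 17.14) = 28.0 V.

V ≈ 28.0 V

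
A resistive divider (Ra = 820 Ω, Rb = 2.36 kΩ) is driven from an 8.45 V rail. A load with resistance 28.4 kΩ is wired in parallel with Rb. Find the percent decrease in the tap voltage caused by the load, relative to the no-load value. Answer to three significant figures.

The divider's output (Thévenin) resistance is Ra‖Rb = 608.6 Ω.
Fractional drop under load = R_th/(R_th + R_L) = 608.6 / (608.6 + 28400) = 0.02098.
So the output falls by 2.10 %.

2.10 %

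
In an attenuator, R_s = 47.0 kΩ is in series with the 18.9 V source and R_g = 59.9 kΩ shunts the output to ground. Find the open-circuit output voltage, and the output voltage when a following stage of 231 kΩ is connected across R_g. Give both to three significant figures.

Unloaded: 10.6 V; loaded: 9.51 V

Open-circuit: V = 18.9 × 59.9/(47.0 + 59.9) = 10.6 V.
With the load, R_g becomes R_g‖R_L = 47.57 kΩ, so V = 18.9 × 47.57/94.57 = 9.51 V.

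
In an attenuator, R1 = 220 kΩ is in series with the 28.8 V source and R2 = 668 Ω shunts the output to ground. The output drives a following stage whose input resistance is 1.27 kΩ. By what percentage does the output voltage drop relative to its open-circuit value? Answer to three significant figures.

34.4 %

Unloaded V = 28.8 × 668/220700 = 0.08718 V.
Loaded: R2‖R_L = 437.8 Ω, giving V = 28.8 × 437.8/220400 = 0.05719 V.
Drop = (0.08718 − 0.05719) / 0.08718 = 34.4 %.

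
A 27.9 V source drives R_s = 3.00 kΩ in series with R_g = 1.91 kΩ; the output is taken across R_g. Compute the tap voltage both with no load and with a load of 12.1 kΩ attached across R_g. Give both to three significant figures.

Unloaded: 10.9 V; loaded: 9.90 V

Open-circuit: V = 27.9 × 1.91/(3.00 + 1.91) = 10.9 V.
With the load, R_g becomes R_g‖R_L = 1.650 kΩ, so V = 27.9 × 1.650/4.650 = 9.90 V.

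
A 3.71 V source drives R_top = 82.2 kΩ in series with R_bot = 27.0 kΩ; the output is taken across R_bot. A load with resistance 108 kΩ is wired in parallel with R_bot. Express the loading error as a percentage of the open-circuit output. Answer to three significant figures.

15.8 %

The divider's output (Thévenin) resistance is R_top‖R_bot = 20.32 kΩ.
Fractional drop under load = R_th/(R_th + R_L) = 20.32 / (20.32 + 108) = 0.1584.
So the output falls by 15.8 %.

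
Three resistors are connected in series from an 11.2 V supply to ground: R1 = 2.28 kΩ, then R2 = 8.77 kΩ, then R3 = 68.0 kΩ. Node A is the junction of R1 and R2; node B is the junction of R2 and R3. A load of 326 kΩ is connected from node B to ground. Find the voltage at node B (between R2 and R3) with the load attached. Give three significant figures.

V ≈ 9.36 V

At node B, R3 is in parallel with the load: R3‖R_L = 56.26 kΩ.
Below node A the resistance is R2 + (R3‖R_L) = 65.03 kΩ, so V_A = 11.2 × 65.03/67.31 = 10.82 V.
Then V_B = V_A × (R3‖R_L)/(R2 + R3‖R_L) = 10.82 × 56.26/65.03 = 9.36 V.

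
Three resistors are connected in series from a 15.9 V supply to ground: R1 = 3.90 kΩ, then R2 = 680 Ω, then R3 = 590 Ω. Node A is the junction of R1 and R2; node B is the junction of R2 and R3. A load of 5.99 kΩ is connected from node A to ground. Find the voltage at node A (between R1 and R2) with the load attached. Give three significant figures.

V ≈ 3.37 V

Below node A the series string R2+R3 = 1270 Ω sits in parallel with the 5990 Ω load: 1048 Ω.
V_A = 15.9 × 1048/(3900 + 1048) = 3.37 V.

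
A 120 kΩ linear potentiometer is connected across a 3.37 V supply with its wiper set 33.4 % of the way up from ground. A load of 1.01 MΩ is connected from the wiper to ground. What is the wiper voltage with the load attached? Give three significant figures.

The wiper splits the pot into (1−α)R = 79.92 kΩ above and αR = 40.08 kΩ below.
Lower section ‖ load = 38.55 kΩ.
V_wiper = 3.37 × 38.55/(79.92 + 38.55) = 1.10 V.

V ≈ 1.10 V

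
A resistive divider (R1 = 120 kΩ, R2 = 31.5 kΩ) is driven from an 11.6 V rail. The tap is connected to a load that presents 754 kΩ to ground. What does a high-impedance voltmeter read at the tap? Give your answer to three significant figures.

The load sits in parallel with R2: R2‖R_L = (31.5 × 754) / (31.5 + 754) = 30.24 kΩ.
V_out = 11.6 × 30.24 / (120 + 30.24) = 11.6 × 30.24/150.2 = 2.33 V.
(Unloaded it would have been 2.41 V.)

V_out ≈ 2.33 V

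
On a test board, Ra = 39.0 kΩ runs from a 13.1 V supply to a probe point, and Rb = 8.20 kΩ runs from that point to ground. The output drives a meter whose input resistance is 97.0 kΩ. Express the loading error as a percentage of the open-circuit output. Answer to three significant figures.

6.53 %

The divider's output (Thévenin) resistance is Ra‖Rb = 6.775 kΩ.
Fractional drop under load = R_th/(R_th + R_L) = 6.775 / (6.775 + 97.0) = 0.06529.
So the output falls by 6.53 %.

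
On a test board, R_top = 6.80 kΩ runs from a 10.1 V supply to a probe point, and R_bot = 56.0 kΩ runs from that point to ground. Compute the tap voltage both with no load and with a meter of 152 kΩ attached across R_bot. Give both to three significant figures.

Open-circuit: V = 10.1 × 56.0/(6.80 + 56.0) = 9.01 V.
With the load, R_bot becomes R_bot‖R_L = 40.92 kΩ, so V = 10.1 × 40.92/47.72 = 8.66 V.

Unloaded: 9.01 V; loaded: 8.66 V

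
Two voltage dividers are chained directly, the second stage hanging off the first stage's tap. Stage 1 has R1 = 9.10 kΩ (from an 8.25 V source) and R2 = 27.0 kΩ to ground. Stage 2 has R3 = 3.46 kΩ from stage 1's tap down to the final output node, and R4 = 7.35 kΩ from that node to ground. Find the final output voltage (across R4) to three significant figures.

Stage 2 presents R3+R4 = 10.81 kΩ as a load on stage 1's tap.
Stage 1's lower leg becomes R2‖(R3+R4) = 7.719 kΩ, so V_mid = 8.25 × 7.719/16.82 = 3.786 V.
Stage 2 is itself unloaded: V_out = V_mid × R4/(R3+R4) = 3.786 × 7.35/10.81 = 2.57 V.

V_out ≈ 2.57 V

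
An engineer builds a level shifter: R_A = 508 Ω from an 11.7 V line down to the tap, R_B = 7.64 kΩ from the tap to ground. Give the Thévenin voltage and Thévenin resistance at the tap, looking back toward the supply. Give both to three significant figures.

V_th = 11.0 V, R_th = 476 Ω

V_th is the open-circuit tap voltage: 11.7 × 7640/(508 + 7640) = 11.0 V.
With the supply zeroed, R_A and R_B appear in parallel from the tap: R_th = R_A‖R_B = (508 × 7640)/8148 = 476 Ω.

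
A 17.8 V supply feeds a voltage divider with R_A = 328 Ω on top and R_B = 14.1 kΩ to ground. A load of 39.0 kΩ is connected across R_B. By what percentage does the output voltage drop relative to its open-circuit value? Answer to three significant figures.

0.815 %

The divider's output (Thévenin) resistance is R_A‖R_B = 320.5 Ω.
Fractional drop under load = R_th/(R_th + R_L) = 320.5 / (320.5 + 39000) = 0.008152.
So the output falls by 0.815 %.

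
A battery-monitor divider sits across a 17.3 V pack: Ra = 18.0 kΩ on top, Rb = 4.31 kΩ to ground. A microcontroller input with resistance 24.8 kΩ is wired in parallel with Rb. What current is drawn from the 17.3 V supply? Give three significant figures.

Rb‖R_L = 3.672 kΩ, so the source sees Ra + Rb‖R_L = 21.67 kΩ.
I = 17.3 V / 21.67 kΩ = 0.798 mA.

I ≈ 0.798 mA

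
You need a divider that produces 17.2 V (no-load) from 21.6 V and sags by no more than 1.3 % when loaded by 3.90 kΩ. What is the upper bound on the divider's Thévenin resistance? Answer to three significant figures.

Loading drop = R_th/(R_th + R_L) ≤ 0.0130, so R_th ≤ R_L · ε/(1−ε) = 3.90 kΩ × 0.0130/0.9870 = 51.4 Ω.

R_th ≤ 51.4 Ω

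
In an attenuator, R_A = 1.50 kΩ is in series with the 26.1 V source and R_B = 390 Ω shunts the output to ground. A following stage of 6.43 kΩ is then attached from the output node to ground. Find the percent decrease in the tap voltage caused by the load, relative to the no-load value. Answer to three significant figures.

The divider's output (Thévenin) resistance is R_A‖R_B = 309.5 Ω.
Fractional drop under load = R_th/(R_th + R_L) = 309.5 / (309.5 + 6430) = 0.04593.
So the output falls by 4.59 %.

4.59 %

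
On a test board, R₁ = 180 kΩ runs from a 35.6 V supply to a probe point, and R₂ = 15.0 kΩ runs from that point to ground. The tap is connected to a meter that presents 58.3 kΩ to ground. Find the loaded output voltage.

V_out ≈ 2.21 V

The load sits in parallel with R₂: R₂‖R_L = (15.0 × 58.3) / (15.0 + 58.3) = 11.93 kΩ.
V_out = 35.6 × 11.93 / (180 + 11.93) = 35.6 × 11.93/191.9 = 2.21 V.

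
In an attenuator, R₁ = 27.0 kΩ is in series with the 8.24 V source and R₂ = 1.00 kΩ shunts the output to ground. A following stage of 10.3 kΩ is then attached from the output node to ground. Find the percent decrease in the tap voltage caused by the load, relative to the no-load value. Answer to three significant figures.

Unloaded V = 8.24 × 1.00/28.00 = 0.29429 V.
Loaded: R₂‖R_L = 0.9115 kΩ, giving V = 8.24 × 0.9115/27.91 = 0.26909 V.
Drop = (0.29429 − 0.26909) / 0.29429 = 8.56 %.

8.56 %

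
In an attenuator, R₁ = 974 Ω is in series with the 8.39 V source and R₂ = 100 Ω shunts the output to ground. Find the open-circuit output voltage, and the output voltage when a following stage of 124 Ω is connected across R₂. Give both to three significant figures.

Unloaded: 0.781 V; loaded: 0.451 V

Open-circuit: V = 8.39 × 100/(974 + 100) = 0.781 V.
With the load, R₂ becomes R₂‖R_L = 55.36 Ω, so V = 8.39 × 55.36/1029 = 0.451 V.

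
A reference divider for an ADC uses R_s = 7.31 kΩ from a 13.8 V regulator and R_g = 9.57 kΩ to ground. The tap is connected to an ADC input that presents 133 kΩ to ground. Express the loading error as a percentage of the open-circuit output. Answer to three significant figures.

3.02 %

The divider's output (Thévenin) resistance is R_s‖R_g = 4.144 kΩ.
Fractional drop under load = R_th/(R_th + R_L) = 4.144 / (4.144 + 133) = 0.03022.
So the output falls by 3.02 %.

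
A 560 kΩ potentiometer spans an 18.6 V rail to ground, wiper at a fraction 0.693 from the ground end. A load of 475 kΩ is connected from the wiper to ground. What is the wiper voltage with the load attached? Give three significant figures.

V ≈ 10.3 V

The wiper splits the pot into (1−α)R = 171.9 kΩ above and αR = 388.1 kΩ below.
Lower section ‖ load = 213.6 kΩ.
V_wiper = 18.6 × 213.6/(171.9 + 213.6) = 10.3 V.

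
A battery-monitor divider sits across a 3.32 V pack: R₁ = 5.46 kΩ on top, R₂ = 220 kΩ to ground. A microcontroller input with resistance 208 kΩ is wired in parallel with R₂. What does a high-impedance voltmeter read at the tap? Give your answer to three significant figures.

V_out ≈ 3.16 V

The load sits in parallel with R₂: R₂‖R_L = (220 × 208) / (220 + 208) = 106.9 kΩ.
V_out = 3.32 × 106.9 / (5.46 + 106.9) = 3.32 × 106.9/112.4 = 3.16 V.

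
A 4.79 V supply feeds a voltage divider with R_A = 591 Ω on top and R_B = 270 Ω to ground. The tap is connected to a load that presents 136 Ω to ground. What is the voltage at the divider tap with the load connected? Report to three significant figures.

The load sits in parallel with R_B: R_B‖R_L = (270 × 136) / (270 + 136) = 90.44 Ω.
V_out = 4.79 × 90.44 / (591 + 90.44) = 4.79 × 90.44/681.4 = 0.636 V.

V_out ≈ 0.636 V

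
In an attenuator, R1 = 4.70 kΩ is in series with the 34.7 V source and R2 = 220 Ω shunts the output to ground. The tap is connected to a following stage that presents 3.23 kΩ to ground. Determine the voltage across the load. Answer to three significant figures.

The load sits in parallel with R2: R2‖R_L = (220 × 3230) / (220 + 3230) = 206.0 Ω.
V_out = 34.7 × 206.0 / (4700 + 206.0) = 34.7 × 206.0/4906 = 1.46 V.

V_out ≈ 1.46 V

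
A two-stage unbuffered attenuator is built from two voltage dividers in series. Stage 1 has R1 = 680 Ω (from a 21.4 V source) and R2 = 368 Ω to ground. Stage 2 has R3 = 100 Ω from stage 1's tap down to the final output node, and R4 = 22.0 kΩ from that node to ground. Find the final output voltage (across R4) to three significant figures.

V_out ≈ 7.40 V

Stage 2 presents R3+R4 = 22100 Ω as a load on stage 1's tap.
Stage 1's lower leg becomes R2‖(R3+R4) = 362.0 Ω, so V_mid = 21.4 × 362.0/1042 = 7.434 V.
Stage 2 is itself unloaded: V_out = V_mid × R4/(R3+R4) = 7.434 × 22000/22100 = 7.40 V.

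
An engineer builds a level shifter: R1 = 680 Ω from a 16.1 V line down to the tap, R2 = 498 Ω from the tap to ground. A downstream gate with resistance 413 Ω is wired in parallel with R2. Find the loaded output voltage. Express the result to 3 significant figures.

The load sits in parallel with R2: R2‖R_L = (498 × 413) / (498 + 413) = 225.8 Ω.
V_out = 16.1 × 225.8 / (680 + 225.8) = 16.1 × 225.8/905.8 = 4.01 V.

V_out ≈ 4.01 V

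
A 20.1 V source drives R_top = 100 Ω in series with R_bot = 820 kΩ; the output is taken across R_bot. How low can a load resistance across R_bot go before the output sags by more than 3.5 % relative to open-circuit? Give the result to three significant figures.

R_L(min) ≈ 2.76 kΩ

Output resistance R_th = R_top‖R_bot = (100 × 820000)/820100 = 99.99 Ω.
The fractional drop is R_th/(R_th + R_L); requiring this ≤ 0.0350 gives R_L ≥ R_th(1/0.0350 − 1) = 99.99 × 27.57 = 2.76 kΩ.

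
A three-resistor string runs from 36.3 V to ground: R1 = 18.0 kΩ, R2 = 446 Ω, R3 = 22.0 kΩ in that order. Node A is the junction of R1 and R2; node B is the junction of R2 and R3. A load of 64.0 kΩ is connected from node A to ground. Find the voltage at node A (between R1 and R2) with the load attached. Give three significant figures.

Below node A the series string R2+R3 = 22450 Ω sits in parallel with the 64000 Ω load: 16620 Ω.
V_A = 36.3 × 16620/(18000 + 16620) = 17.4 V.

V ≈ 17.4 V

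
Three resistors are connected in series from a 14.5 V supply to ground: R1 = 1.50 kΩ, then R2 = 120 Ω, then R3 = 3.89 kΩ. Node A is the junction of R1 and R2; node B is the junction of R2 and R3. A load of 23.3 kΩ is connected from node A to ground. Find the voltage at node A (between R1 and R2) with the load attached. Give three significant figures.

Below node A the series string R2+R3 = 4010 Ω sits in parallel with the 23300 Ω load: 3421 Ω.
V_A = 14.5 × 3421/(1500 + 3421) = 10.1 V.

V ≈ 10.1 V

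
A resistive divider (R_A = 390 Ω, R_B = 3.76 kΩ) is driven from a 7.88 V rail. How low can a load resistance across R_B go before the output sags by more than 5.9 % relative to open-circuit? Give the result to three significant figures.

Output resistance R_th = R_A‖R_B = (390 × 3760)/4150 = 353.3 Ω.
The fractional drop is R_th/(R_th + R_L); requiring this ≤ 0.0590 gives R_L ≥ R_th(1/0.0590 − 1) = 353.3 × 15.95 = 5.64 kΩ.

R_L(min) ≈ 5.64 kΩ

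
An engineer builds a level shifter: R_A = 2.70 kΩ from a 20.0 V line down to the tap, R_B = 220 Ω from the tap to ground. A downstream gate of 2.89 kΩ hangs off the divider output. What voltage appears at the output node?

The load sits in parallel with R_B: R_B‖R_L = (220 × 2890) / (220 + 2890) = 204.4 Ω.
V_out = 20.0 × 204.4 / (2700 + 204.4) = 20.0 × 204.4/2904 = 1.41 V.

V_out ≈ 1.41 V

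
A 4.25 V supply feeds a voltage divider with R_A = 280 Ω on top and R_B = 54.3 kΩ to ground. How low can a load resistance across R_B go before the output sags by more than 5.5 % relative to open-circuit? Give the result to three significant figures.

R_L(min) ≈ 4.79 kΩ

Output resistance R_th = R_A‖R_B = (280 × 54300)/54580 = 278.6 Ω.
The fractional drop is R_th/(R_th + R_L); requiring this ≤ 0.0550 gives R_L ≥ R_th(1/0.0550 − 1) = 278.6 × 17.18 = 4.79 kΩ.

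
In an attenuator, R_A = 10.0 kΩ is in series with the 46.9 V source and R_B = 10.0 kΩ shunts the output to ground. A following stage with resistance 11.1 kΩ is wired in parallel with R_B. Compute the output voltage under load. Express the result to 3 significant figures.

V_out ≈ 16.2 V

The load sits in parallel with R_B: R_B‖R_L = (10.0 × 11.1) / (10.0 + 11.1) = 5.261 kΩ.
V_out = 46.9 × 5.261 / (10.0 + 5.261) = 46.9 × 5.261/15.26 = 16.2 V.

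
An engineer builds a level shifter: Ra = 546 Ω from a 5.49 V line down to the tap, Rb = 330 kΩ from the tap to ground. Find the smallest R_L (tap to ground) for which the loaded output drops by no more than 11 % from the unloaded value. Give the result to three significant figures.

R_L(min) ≈ 4.41 kΩ

Output resistance R_th = Ra‖Rb = (546 × 330000)/330500 = 545.1 Ω.
The fractional drop is R_th/(R_th + R_L); requiring this ≤ 0.110 gives R_L ≥ R_th(1/0.110 − 1) = 545.1 × 8.091 = 4.41 kΩ.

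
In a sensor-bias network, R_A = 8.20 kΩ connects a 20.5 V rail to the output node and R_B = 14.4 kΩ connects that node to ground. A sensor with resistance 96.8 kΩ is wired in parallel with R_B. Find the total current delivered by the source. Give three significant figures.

I ≈ 0.989 mA

R_B‖R_L = 12.54 kΩ, so the source sees R_A + R_B‖R_L = 20.74 kΩ.
I = 20.5 V / 20.74 kΩ = 0.989 mA.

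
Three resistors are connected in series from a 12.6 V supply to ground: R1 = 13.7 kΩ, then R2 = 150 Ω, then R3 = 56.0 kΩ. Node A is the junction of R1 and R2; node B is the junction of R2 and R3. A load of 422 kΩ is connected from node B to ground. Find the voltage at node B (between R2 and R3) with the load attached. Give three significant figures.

V ≈ 9.84 V

At node B, R3 is in parallel with the load: R3‖R_L = 49440 Ω.
Below node A the resistance is R2 + (R3‖R_L) = 49590 Ω, so V_A = 12.6 × 49590/63290 = 9.873 V.
Then V_B = V_A × (R3‖R_L)/(R2 + R3‖R_L) = 9.873 × 49440/49590 = 9.84 V.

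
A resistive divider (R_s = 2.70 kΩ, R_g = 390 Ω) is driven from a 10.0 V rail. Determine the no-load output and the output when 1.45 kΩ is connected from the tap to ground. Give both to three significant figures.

Open-circuit: V = 10.0 × 390/(2700 + 390) = 1.26 V.
With the load, R_g becomes R_g‖R_L = 307.3 Ω, so V = 10.0 × 307.3/3007 = 1.02 V.

Unloaded: 1.26 V; loaded: 1.02 V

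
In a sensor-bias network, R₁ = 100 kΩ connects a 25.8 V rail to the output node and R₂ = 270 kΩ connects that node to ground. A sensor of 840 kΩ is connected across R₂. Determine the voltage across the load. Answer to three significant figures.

V_out ≈ 17.3 V

The load sits in parallel with R₂: R₂‖R_L = (270 × 840) / (270 + 840) = 204.3 kΩ.
V_out = 25.8 × 204.3 / (100 + 204.3) = 25.8 × 204.3/304.3 = 17.3 V.
(Unloaded it would have been 18.8 V.)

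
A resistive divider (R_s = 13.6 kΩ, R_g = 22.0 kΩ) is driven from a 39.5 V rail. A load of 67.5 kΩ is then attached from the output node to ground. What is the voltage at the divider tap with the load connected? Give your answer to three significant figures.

The load sits in parallel with R_g: R_g‖R_L = (22.0 × 67.5) / (22.0 + 67.5) = 16.59 kΩ.
V_out = 39.5 × 16.59 / (13.6 + 16.59) = 39.5 × 16.59/30.19 = 21.7 V.

V_out ≈ 21.7 V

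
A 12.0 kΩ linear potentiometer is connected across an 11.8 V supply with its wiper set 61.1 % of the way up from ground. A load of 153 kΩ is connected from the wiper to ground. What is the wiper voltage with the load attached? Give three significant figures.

The wiper splits the pot into (1−α)R = 4.668 kΩ above and αR = 7.332 kΩ below.
Lower section ‖ load = 6.997 kΩ.
V_wiper = 11.8 × 6.997/(4.668 + 6.997) = 7.08 V.

V ≈ 7.08 V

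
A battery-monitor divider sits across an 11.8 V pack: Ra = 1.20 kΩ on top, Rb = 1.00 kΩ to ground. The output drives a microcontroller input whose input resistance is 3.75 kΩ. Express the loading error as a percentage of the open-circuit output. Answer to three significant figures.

The divider's output (Thévenin) resistance is Ra‖Rb = 0.5455 kΩ.
Fractional drop under load = R_th/(R_th + R_L) = 0.5455 / (0.5455 + 3.75) = 0.1270.
So the output falls by 12.7 %.

12.7 %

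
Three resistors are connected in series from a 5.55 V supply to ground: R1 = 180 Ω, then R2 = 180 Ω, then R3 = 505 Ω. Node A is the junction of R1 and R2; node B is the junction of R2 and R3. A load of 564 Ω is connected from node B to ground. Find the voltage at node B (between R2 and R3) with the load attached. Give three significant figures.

V ≈ 2.36 V

At node B, R3 is in parallel with the load: R3‖R_L = 266.4 Ω.
Below node A the resistance is R2 + (R3‖R_L) = 446.4 Ω, so V_A = 5.55 × 446.4/626.4 = 3.955 V.
Then V_B = V_A × (R3‖R_L)/(R2 + R3‖R_L) = 3.955 × 266.4/446.4 = 2.36 V.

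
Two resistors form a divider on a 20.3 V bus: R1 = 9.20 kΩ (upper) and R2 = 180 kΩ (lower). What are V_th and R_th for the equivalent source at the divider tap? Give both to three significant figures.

V_th is the open-circuit tap voltage: 20.3 × 180/(9.20 + 180) = 19.3 V.
With the supply zeroed, R1 and R2 appear in parallel from the tap: R_th = R1‖R2 = (9.20 × 180)/189.2 = 8.75 kΩ.

V_th = 19.3 V, R_th = 8.75 kΩ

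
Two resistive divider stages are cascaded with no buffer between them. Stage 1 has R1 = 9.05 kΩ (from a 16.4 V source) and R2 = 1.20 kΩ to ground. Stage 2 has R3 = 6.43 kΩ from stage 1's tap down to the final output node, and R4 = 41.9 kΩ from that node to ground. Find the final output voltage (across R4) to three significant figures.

V_out ≈ 1.63 V

Stage 2 presents R3+R4 = 48.33 kΩ as a load on stage 1's tap.
Stage 1's lower leg becomes R2‖(R3+R4) = 1.171 kΩ, so V_mid = 16.4 × 1.171/10.22 = 1.879 V.
Stage 2 is itself unloaded: V_out = V_mid × R4/(R3+R4) = 1.879 × 41.9/48.33 = 1.63 V.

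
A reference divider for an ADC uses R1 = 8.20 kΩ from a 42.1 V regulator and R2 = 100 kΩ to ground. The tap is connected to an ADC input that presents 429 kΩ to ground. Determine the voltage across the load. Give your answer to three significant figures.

V_out ≈ 38.2 V

The load sits in parallel with R2: R2‖R_L = (100 × 429) / (100 + 429) = 81.10 kΩ.
V_out = 42.1 × 81.10 / (8.20 + 81.10) = 42.1 × 81.10/89.30 = 38.2 V.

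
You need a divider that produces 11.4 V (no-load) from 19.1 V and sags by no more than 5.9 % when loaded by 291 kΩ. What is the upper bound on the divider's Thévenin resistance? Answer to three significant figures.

R_th ≤ 18.2 kΩ

Loading drop = R_th/(R_th + R_L) ≤ 0.0590, so R_th ≤ R_L · ε/(1−ε) = 291 kΩ × 0.0590/0.9410 = 18.2 kΩ.
(Any R1, R2 with R2/(R1+R2) = 0.597 and R1‖R2 ≤ 18.2 kΩ will meet the spec.)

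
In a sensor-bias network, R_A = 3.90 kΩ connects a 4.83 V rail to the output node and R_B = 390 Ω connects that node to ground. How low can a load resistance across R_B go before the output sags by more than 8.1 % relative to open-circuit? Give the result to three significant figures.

Output resistance R_th = R_A‖R_B = (3900 × 390)/4290 = 354.5 Ω.
The fractional drop is R_th/(R_th + R_L); requiring this ≤ 0.0810 gives R_L ≥ R_th(1/0.0810 − 1) = 354.5 × 11.35 = 4.02 kΩ.

R_L(min) ≈ 4.02 kΩ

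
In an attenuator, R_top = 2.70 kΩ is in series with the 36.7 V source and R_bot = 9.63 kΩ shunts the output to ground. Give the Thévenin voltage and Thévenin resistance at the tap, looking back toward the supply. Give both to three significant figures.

V_th = 28.7 V, R_th = 2.11 kΩ

V_th is the open-circuit tap voltage: 36.7 × 9.63/(2.70 + 9.63) = 28.7 V.
With the supply zeroed, R_top and R_bot appear in parallel from the tap: R_th = R_top‖R_bot = (2.70 × 9.63)/12.33 = 2.11 kΩ.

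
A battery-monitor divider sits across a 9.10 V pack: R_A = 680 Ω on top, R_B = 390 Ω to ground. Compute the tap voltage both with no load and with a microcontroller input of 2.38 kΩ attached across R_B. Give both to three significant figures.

Open-circuit: V = 9.10 × 390/(680 + 390) = 3.32 V.
With the load, R_B becomes R_B‖R_L = 335.1 Ω, so V = 9.10 × 335.1/1015 = 3.00 V.

Unloaded: 3.32 V; loaded: 3.00 V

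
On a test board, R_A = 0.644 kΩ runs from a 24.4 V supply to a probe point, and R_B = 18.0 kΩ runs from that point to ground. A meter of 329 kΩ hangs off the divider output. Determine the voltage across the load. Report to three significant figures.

The load sits in parallel with R_B: R_B‖R_L = (18000 × 329000) / (18000 + 329000) = 17070 Ω.
V_out = 24.4 × 17070 / (644 + 17070) = 24.4 × 17070/17710 = 23.5 V.

V_out ≈ 23.5 V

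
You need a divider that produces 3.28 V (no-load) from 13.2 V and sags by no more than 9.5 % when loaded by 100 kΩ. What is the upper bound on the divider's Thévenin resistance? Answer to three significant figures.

Loading drop = R_th/(R_th + R_L) ≤ 0.0950, so R_th ≤ R_L · ε/(1−ε) = 100 kΩ × 0.0950/0.9050 = 10.5 kΩ.

R_th ≤ 10.5 kΩ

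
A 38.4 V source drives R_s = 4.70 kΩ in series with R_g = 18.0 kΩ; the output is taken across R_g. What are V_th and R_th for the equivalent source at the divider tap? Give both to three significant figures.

V_th = 30.4 V, R_th = 3.73 kΩ

V_th is the open-circuit tap voltage: 38.4 × 18.0/(4.70 + 18.0) = 30.4 V.
With the supply zeroed, R_s and R_g appear in parallel from the tap: R_th = R_s‖R_g = (4.70 × 18.0)/22.70 = 3.73 kΩ.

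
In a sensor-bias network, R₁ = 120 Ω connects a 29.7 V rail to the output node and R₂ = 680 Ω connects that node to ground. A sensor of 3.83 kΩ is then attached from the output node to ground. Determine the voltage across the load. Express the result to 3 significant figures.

The load sits in parallel with R₂: R₂‖R_L = (680 × 3830) / (680 + 3830) = 577.5 Ω.
V_out = 29.7 × 577.5 / (120 + 577.5) = 29.7 × 577.5/697.5 = 24.6 V.

V_out ≈ 24.6 V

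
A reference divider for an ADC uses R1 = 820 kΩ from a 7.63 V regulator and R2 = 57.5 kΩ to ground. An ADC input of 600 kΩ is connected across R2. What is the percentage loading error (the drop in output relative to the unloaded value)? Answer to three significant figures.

Unloaded V = 7.63 × 57.5/877.5 = 0.49997 V.
Loaded: R2‖R_L = 52.47 kΩ, giving V = 7.63 × 52.47/872.5 = 0.45888 V.
Drop = (0.49997 − 0.45888) / 0.49997 = 8.22 %.

8.22 %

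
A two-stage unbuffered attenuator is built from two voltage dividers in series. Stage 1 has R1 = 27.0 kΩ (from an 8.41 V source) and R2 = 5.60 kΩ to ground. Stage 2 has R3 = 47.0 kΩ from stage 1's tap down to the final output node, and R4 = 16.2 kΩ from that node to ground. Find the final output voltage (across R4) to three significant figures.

Stage 2 presents R3+R4 = 63.20 kΩ as a load on stage 1's tap.
Stage 1's lower leg becomes R2‖(R3+R4) = 5.144 kΩ, so V_mid = 8.41 × 5.144/32.14 = 1.346 V.
Stage 2 is itself unloaded: V_out = V_mid × R4/(R3+R4) = 1.346 × 16.2/63.20 = 0.345 V.

V_out ≈ 0.345 V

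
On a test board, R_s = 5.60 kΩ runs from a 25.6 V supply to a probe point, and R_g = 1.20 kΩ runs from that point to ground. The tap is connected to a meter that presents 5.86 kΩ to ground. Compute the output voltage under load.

V_out ≈ 3.87 V

The load sits in parallel with R_g: R_g‖R_L = (1.20 × 5.86) / (1.20 + 5.86) = 0.9960 kΩ.
V_out = 25.6 × 0.9960 / (5.60 + 0.9960) = 25.6 × 0.9960/6.596 = 3.87 V.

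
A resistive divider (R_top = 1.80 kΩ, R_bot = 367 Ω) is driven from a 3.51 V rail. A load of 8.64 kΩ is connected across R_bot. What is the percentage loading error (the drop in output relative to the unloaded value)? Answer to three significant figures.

The divider's output (Thévenin) resistance is R_top‖R_bot = 304.8 Ω.
Fractional drop under load = R_th/(R_th + R_L) = 304.8 / (304.8 + 8640) = 0.03408.
So the output falls by 3.41 %.

3.41 %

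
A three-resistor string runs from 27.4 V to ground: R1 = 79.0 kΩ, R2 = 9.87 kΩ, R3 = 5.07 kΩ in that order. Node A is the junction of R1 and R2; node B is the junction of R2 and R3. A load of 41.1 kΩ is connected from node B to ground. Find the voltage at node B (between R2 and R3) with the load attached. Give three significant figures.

At node B, R3 is in parallel with the load: R3‖R_L = 4.513 kΩ.
Below node A the resistance is R2 + (R3‖R_L) = 14.38 kΩ, so V_A = 27.4 × 14.38/93.38 = 4.220 V.
Then V_B = V_A × (R3‖R_L)/(R2 + R3‖R_L) = 4.220 × 4.513/14.38 = 1.32 V.

V ≈ 1.32 V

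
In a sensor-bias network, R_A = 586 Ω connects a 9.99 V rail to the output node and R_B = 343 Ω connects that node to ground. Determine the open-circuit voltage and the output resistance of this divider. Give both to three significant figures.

V_th = 3.69 V, R_th = 216 Ω

V_th is the open-circuit tap voltage: 9.99 × 343/(586 + 343) = 3.69 V.
With the supply zeroed, R_A and R_B appear in parallel from the tap: R_th = R_A‖R_B = (586 × 343)/929.0 = 216 Ω.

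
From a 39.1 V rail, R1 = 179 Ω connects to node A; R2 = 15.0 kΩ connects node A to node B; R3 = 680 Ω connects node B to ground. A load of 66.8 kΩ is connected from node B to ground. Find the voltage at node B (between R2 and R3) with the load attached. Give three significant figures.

At node B, R3 is in parallel with the load: R3‖R_L = 673.1 Ω.
Below node A the resistance is R2 + (R3‖R_L) = 15670 Ω, so V_A = 39.1 × 15670/15850 = 38.66 V.
Then V_B = V_A × (R3‖R_L)/(R2 + R3‖R_L) = 38.66 × 673.1/15670 = 1.66 V.

V ≈ 1.66 V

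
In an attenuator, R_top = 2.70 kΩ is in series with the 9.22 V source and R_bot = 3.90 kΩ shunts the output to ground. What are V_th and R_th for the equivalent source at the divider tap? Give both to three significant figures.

V_th is the open-circuit tap voltage: 9.22 × 3.90/(2.70 + 3.90) = 5.45 V.
With the supply zeroed, R_top and R_bot appear in parallel from the tap: R_th = R_top‖R_bot = (2.70 × 3.90)/6.600 = 1.60 kΩ.

V_th = 5.45 V, R_th = 1.60 kΩ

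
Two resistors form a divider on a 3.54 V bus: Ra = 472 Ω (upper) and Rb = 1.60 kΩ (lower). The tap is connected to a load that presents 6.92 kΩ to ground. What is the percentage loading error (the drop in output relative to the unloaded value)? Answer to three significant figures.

The divider's output (Thévenin) resistance is Ra‖Rb = 364.5 Ω.
Fractional drop under load = R_th/(R_th + R_L) = 364.5 / (364.5 + 6920) = 0.05003.
So the output falls by 5.00 %.

5.00 %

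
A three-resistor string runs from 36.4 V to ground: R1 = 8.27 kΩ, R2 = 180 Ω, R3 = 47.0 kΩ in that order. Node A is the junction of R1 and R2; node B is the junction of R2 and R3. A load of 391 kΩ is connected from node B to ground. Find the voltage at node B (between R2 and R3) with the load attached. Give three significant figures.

V ≈ 30.3 V

At node B, R3 is in parallel with the load: R3‖R_L = 41960 Ω.
Below node A the resistance is R2 + (R3‖R_L) = 42140 Ω, so V_A = 36.4 × 42140/50410 = 30.43 V.
Then V_B = V_A × (R3‖R_L)/(R2 + R3‖R_L) = 30.43 × 41960/42140 = 30.3 V.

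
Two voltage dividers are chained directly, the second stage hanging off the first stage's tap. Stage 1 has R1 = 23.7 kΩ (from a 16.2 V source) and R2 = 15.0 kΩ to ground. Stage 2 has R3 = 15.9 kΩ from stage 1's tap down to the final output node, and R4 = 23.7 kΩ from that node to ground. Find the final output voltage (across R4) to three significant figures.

V_out ≈ 3.05 V

Stage 2 presents R3+R4 = 39.60 kΩ as a load on stage 1's tap.
Stage 1's lower leg becomes R2‖(R3+R4) = 10.88 kΩ, so V_mid = 16.2 × 10.88/34.58 = 5.097 V.
Stage 2 is itself unloaded: V_out = V_mid × R4/(R3+R4) = 5.097 × 23.7/39.60 = 3.05 V.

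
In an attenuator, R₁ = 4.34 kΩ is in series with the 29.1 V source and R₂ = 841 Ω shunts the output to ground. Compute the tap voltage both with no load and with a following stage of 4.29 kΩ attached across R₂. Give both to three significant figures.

Open-circuit: V = 29.1 × 841/(4340 + 841) = 4.72 V.
With the load, R₂ becomes R₂‖R_L = 703.2 Ω, so V = 29.1 × 703.2/5043 = 4.06 V.

Unloaded: 4.72 V; loaded: 4.06 V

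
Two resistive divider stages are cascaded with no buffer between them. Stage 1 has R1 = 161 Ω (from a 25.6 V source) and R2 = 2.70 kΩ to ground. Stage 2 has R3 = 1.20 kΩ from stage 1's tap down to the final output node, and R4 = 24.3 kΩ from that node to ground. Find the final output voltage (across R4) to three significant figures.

Stage 2 presents R3+R4 = 25500 Ω as a load on stage 1's tap.
Stage 1's lower leg becomes R2‖(R3+R4) = 2441 Ω, so V_mid = 25.6 × 2441/2602 = 24.02 V.
Stage 2 is itself unloaded: V_out = V_mid × R4/(R3+R4) = 24.02 × 24300/25500 = 22.9 V.

V_out ≈ 22.9 V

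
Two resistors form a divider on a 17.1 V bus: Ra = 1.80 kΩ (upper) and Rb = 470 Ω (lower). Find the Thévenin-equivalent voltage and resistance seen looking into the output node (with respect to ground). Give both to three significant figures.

V_th is the open-circuit tap voltage: 17.1 × 470/(1800 + 470) = 3.54 V.
With the supply zeroed, Ra and Rb appear in parallel from the tap: R_th = Ra‖Rb = (1800 × 470)/2270 = 373 Ω.

V_th = 3.54 V, R_th = 373 Ω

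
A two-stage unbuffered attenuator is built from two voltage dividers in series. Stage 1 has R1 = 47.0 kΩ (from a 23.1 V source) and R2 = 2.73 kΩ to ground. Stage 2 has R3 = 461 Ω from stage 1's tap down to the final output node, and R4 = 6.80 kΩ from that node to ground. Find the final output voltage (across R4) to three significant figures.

Stage 2 presents R3+R4 = 7261 Ω as a load on stage 1's tap.
Stage 1's lower leg becomes R2‖(R3+R4) = 1984 Ω, so V_mid = 23.1 × 1984/48980 = 0.9356 V.
Stage 2 is itself unloaded: V_out = V_mid × R4/(R3+R4) = 0.9356 × 6800/7261 = 0.876 V.

V_out ≈ 0.876 V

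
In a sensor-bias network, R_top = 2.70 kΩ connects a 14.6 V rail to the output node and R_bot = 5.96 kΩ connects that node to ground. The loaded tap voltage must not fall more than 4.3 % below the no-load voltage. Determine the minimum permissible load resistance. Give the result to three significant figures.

Output resistance R_th = R_top‖R_bot = (2.70 × 5.96)/8.660 = 1.858 kΩ.
The fractional drop is R_th/(R_th + R_L); requiring this ≤ 0.0430 gives R_L ≥ R_th(1/0.0430 − 1) = 1.858 × 22.26 = 41.4 kΩ.

R_L(min) ≈ 41.4 kΩ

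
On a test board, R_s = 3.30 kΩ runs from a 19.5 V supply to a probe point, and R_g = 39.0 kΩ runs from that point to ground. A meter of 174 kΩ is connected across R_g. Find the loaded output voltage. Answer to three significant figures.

V_out ≈ 17.7 V

The load sits in parallel with R_g: R_g‖R_L = (39.0 × 174) / (39.0 + 174) = 31.86 kΩ.
V_out = 19.5 × 31.86 / (3.30 + 31.86) = 19.5 × 31.86/35.16 = 17.7 V.
(Unloaded it would have been 18.0 V.)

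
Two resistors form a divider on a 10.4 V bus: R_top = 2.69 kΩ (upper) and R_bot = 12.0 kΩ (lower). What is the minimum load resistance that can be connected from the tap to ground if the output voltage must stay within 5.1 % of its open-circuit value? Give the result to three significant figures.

Output resistance R_th = R_top‖R_bot = (2.69 × 12.0)/14.69 = 2.197 kΩ.
The fractional drop is R_th/(R_th + R_L); requiring this ≤ 0.0510 gives R_L ≥ R_th(1/0.0510 − 1) = 2.197 × 18.61 = 40.9 kΩ.

R_L(min) ≈ 40.9 kΩ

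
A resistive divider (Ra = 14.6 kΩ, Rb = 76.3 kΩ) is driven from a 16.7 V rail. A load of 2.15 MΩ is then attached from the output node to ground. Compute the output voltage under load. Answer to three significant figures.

V_out ≈ 13.9 V

The load sits in parallel with Rb: Rb‖R_L = (76.3 × 2150) / (76.3 + 2150) = 73.69 kΩ.
V_out = 16.7 × 73.69 / (14.6 + 73.69) = 16.7 × 73.69/88.29 = 13.9 V.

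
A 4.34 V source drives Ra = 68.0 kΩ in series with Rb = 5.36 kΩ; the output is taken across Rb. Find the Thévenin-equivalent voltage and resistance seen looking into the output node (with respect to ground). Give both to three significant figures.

V_th is the open-circuit tap voltage: 4.34 × 5.36/(68.0 + 5.36) = 0.317 V.
With the supply zeroed, Ra and Rb appear in parallel from the tap: R_th = Ra‖Rb = (68.0 × 5.36)/73.36 = 4.97 kΩ.

V_th = 0.317 V, R_th = 4.97 kΩ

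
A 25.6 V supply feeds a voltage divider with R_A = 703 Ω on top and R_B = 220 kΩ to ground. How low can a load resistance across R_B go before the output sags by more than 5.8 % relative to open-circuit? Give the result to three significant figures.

Output resistance R_th = R_A‖R_B = (703 × 220000)/220700 = 700.8 Ω.
The fractional drop is R_th/(R_th + R_L); requiring this ≤ 0.0580 gives R_L ≥ R_th(1/0.0580 − 1) = 700.8 × 16.24 = 11.4 kΩ.

R_L(min) ≈ 11.4 kΩ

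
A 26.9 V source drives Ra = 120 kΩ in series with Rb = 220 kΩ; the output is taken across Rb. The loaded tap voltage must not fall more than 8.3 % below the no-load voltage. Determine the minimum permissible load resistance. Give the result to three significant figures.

Output resistance R_th = Ra‖Rb = (120 × 220)/340.0 = 77.65 kΩ.
The fractional drop is R_th/(R_th + R_L); requiring this ≤ 0.0830 gives R_L ≥ R_th(1/0.0830 − 1) = 77.65 × 11.05 = 858 kΩ.

R_L(min) ≈ 858 kΩ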